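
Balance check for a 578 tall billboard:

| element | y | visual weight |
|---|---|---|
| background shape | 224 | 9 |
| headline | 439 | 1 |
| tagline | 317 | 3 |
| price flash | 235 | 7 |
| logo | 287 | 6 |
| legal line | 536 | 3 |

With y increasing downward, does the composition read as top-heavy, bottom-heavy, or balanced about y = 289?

balanced

Σw = 9 + 1 + 3 + 7 + 6 + 3 = 29.
Σw·y = 8381; ȳ = 8381/29 ≈ 289.00.
289.00 = 289 exactly: balanced.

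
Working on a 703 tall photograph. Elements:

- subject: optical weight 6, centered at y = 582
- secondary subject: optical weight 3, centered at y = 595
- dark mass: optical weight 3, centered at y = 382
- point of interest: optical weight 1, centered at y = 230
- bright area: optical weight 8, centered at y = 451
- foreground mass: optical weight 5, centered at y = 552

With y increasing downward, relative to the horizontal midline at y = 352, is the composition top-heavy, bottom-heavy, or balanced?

Total weight = 6 + 3 + 3 + 1 + 8 + 5 = 26.
Σw·y = 6·582 + 3·595 + 3·382 + 1·230 + 8·451 + 5·552 = 13021, so ȳ = 13021/26 ≈ 500.81.
500.8 lies below (larger y than) the midline 352, so the layout is bottom-heavy.

bottom-heavy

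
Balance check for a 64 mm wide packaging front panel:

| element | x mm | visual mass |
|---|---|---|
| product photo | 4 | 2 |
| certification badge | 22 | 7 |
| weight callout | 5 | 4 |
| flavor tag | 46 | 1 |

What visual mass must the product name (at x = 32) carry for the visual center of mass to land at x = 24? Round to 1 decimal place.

w ≈ 13.5

Existing Σw = 14 (2 + 7 + 4 + 1); existing moment 2·4 + 7·22 + 4·5 + 1·46 = 228.
Balance at x = 24 requires (228 + w·32) / (14 + w) = 24.
Rearranging, w·(32 − 24) = 24·14 − 228 = 108, so w ≈ 108/8 = 13.50.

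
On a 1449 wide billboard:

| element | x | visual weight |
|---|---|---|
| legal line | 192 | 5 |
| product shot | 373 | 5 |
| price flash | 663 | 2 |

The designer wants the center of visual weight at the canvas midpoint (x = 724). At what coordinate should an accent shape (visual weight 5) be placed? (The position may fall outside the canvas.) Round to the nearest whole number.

After adding the accent shape, total weight = 5 + 5 + 2 + 5 = 17.
x: need Σw·x = 17·724 = 12308. Existing = 5·192 + 5·373 + 2·663 = 4151. Remainder 8157 / 5 ≈ 1631.40.

x ≈ 1631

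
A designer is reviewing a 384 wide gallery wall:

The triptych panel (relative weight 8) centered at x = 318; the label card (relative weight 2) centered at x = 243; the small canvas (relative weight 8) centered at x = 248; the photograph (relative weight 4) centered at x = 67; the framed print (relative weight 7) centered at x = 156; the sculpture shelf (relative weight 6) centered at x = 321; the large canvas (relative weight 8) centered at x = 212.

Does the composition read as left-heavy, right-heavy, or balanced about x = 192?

right-heavy

Σw = 8 + 2 + 8 + 4 + 7 + 6 + 8 = 43.
x: moment 9996 / weight 43 ≈ 232.47
232.5 vs midline 192 → right-heavy.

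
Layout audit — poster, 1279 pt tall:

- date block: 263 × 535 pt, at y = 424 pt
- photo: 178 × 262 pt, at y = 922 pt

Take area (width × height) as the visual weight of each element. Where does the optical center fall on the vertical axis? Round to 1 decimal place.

y ≈ 548.0

Areas → weights: date block 263·535 = 140705, photo 178·262 = 46636; Σw = 187341.
y-moment: 140705·424 + 46636·922 = 102657312; centroid 102657312/187341 ≈ 547.97.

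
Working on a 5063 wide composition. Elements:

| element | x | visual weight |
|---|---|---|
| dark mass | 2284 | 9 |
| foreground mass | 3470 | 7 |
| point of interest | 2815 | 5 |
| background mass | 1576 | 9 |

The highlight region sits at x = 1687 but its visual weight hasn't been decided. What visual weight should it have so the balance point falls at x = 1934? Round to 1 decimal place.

w ≈ 61.1

Fixed elements: Σw = 9 + 7 + 5 + 9 = 30, Σw·x = 9·2284 + 7·3470 + 5·2815 + 9·1576 = 73105.
Set Σw·x/Σw = 1934: (73105 + 1687w) = 1934·(30 + w).
So w = (1934·30 − 73105)/(1687 − 1934) = -15085/-247 ≈ 61.07.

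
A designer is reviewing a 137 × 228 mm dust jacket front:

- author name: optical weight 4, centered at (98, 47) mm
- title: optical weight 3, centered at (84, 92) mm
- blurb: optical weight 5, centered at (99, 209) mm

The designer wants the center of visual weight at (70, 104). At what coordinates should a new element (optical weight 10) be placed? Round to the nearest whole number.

With the new element, Σw becomes 4 + 3 + 5 + 10 = 22.
x: target moment 22×70 = 1540; current 4·98 + 3·84 + 5·99 = 1139; the new element supplies 401, so x = 401/10 ≈ 40.10.
y: target moment 22×104 = 2288; current 4·47 + 3·92 + 5·209 = 1509; the new element supplies 779, so y = 779/10 ≈ 77.90.

(40, 78)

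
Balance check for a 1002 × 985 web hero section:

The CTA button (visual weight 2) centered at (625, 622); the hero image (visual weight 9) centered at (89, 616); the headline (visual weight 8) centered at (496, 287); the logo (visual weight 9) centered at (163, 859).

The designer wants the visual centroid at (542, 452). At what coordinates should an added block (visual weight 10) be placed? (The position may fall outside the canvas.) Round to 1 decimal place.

(1311.0, 36.1)

After adding the added block, total weight = 2 + 9 + 8 + 9 + 10 = 38.
x: target moment 38×542 = 20596; current 2·625 + 9·89 + 8·496 + 9·163 = 7486; the added block supplies 13110, so x = 13110/10 ≈ 1311.00.
y: target moment 38×452 = 17176; current 2·622 + 9·616 + 8·287 + 9·859 = 16815; the added block supplies 361, so y = 361/10 ≈ 36.10.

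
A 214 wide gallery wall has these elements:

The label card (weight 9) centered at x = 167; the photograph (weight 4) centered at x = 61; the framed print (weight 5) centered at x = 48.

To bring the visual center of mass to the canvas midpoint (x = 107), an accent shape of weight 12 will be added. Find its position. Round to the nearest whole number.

With the accent shape, Σw becomes 9 + 4 + 5 + 12 = 30.
x: target moment 30×107 = 3210; current 9·167 + 4·61 + 5·48 = 1987; the accent shape supplies 1223, so x = 1223/12 ≈ 101.92.

x ≈ 102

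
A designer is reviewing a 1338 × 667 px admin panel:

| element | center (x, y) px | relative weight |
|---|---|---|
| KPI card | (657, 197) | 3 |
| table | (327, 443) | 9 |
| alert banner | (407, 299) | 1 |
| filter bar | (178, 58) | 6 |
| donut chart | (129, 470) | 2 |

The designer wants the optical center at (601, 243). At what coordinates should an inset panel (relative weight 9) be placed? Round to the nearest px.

With the inset panel, Σw becomes 3 + 9 + 1 + 6 + 2 + 9 = 30.
x: target moment 30×601 = 18030; current 3·657 + 9·327 + 1·407 + 6·178 + 2·129 = 6647; the inset panel supplies 11383, so x = 11383/9 ≈ 1264.78.
y: target moment 30×243 = 7290; current 3·197 + 9·443 + 1·299 + 6·58 + 2·470 = 6165; the inset panel supplies 1125, so y = 1125/9 ≈ 125.00.

(1265, 125)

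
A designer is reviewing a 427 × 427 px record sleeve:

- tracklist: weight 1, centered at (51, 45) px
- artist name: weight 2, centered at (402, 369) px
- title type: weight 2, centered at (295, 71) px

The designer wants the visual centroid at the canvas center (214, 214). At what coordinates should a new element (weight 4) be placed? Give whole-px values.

(120, 250)

New total weight: (1 + 2 + 2) + 4 = 9.
x: need Σw·x = 9·214 = 1926. Existing = 1·51 + 2·402 + 2·295 = 1445. Remainder 481 / 4 ≈ 120.25.
y: need Σw·y = 9·214 = 1926. Existing = 1·45 + 2·369 + 2·71 = 925. Remainder 1001 / 4 ≈ 250.25.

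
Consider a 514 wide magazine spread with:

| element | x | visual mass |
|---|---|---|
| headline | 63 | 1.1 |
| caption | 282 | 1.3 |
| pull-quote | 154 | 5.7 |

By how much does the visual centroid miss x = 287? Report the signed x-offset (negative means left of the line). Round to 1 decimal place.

Total weight = 1.1 + 1.3 + 5.7 = 8.1.
Σw·x = 1.1·63 + 1.3·282 + 5.7·154 = 1313.7, so x̄ = 1313.7/8.1 ≈ 162.19.
Difference: 162.19 − 287 ≈ -124.81.

≈ -124.8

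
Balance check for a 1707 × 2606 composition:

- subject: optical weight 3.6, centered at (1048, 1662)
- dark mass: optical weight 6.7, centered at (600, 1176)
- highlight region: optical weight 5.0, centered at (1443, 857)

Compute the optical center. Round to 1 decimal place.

(980.9, 1186.1)

Weights sum to 3.6 + 6.7 + 5.0 = 15.3.
x: (3.6·1048 + 6.7·600 + 5.0·1443) / 15.3 = 15007.8 / 15.3 ≈ 980.90
y: (3.6·1662 + 6.7·1176 + 5.0·857) / 15.3 = 18147.4 / 15.3 ≈ 1186.10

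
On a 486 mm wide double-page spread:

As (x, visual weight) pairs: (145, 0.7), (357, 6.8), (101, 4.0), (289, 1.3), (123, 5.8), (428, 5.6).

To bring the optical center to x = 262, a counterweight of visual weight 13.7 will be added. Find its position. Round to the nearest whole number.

After adding the counterweight, total weight = 0.7 + 6.8 + 4.0 + 1.3 + 5.8 + 5.6 + 13.7 = 37.9.
x: need Σw·x = 37.9·262 = 9929.8. Existing = 0.7·145 + 6.8·357 + 4.0·101 + 1.3·289 + 5.8·123 + 5.6·428 = 6419.0. Remainder 3510.8 / 13.7 ≈ 256.26.

x ≈ 256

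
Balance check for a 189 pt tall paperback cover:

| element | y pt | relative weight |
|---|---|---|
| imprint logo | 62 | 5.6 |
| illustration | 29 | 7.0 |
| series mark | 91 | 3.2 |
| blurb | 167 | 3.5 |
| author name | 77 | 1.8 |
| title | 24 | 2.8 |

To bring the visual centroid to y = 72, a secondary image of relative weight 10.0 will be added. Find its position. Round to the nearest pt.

y ≈ 81

After adding the secondary image, total weight = 5.6 + 7.0 + 3.2 + 3.5 + 1.8 + 2.8 + 10.0 = 33.9.
Along y: (1631.7 + 10.0·y) / 33.9 = 72 (existing moment 5.6·62 + 7.0·29 + 3.2·91 + 3.5·167 + 1.8·77 + 2.8·24 = 1631.7) ⇒ y = (2440.8 − 1631.7) / 10.0 ≈ 80.91.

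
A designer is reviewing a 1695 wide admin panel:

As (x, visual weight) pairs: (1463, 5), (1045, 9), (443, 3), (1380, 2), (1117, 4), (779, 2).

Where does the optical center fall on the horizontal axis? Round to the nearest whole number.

x ≈ 1073

Total weight = 5 + 9 + 3 + 2 + 4 + 2 = 25.
Σw·x = 26835; x̄ = 26835/25 ≈ 1073.40.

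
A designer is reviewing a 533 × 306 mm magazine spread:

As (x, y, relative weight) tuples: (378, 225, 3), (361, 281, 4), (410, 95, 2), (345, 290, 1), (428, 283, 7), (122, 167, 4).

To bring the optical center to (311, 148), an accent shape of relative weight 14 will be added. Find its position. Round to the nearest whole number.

With the accent shape, Σw becomes 3 + 4 + 2 + 1 + 7 + 4 + 14 = 35.
x: need Σw·x = 35·311 = 10885. Existing = 3·378 + 4·361 + 2·410 + 1·345 + 7·428 + 4·122 = 7227. Remainder 3658 / 14 ≈ 261.29.
y: need Σw·y = 35·148 = 5180. Existing = 3·225 + 4·281 + 2·95 + 1·290 + 7·283 + 4·167 = 4928. Remainder 252 / 14 ≈ 18.00.

(261, 18)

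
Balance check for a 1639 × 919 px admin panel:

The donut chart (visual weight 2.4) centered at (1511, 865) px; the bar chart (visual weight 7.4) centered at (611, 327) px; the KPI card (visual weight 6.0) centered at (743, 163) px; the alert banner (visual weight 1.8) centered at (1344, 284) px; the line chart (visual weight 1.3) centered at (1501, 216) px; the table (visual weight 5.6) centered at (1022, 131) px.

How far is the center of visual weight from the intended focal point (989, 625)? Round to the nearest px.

Weights sum to 2.4 + 7.4 + 6.0 + 1.8 + 1.3 + 5.6 = 24.5.
x: (2.4·1511 + 7.4·611 + 6.0·743 + 1.8·1344 + 1.3·1501 + 5.6·1022) / 24.5 = 22699.5 / 24.5 ≈ 926.51
y: (2.4·865 + 7.4·327 + 6.0·163 + 1.8·284 + 1.3·216 + 5.6·131) / 24.5 = 6999.4 / 24.5 ≈ 285.69
Offset from (989, 625): Δx ≈ -62.49, Δy ≈ -339.31; distance = √(Δx² + Δy²) ≈ 345.02.

≈ 345 px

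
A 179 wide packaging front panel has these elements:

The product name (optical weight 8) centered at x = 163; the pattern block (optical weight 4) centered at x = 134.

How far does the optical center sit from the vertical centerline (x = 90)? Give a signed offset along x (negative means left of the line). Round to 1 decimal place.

Σw = 8 + 4 = 12.
x: (8·163 + 4·134) / 12 = 1840 / 12 ≈ 153.33
Offset from x = 90: 153.33 − 90 ≈ 63.33.

≈ 63.3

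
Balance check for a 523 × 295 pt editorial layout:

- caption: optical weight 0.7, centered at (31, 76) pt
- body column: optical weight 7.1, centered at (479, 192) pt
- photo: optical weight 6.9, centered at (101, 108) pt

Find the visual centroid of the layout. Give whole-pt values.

Σw = 0.7 + 7.1 + 6.9 = 14.7.
x: (0.7·31 + 7.1·479 + 6.9·101) / 14.7 = 4119.5 / 14.7 ≈ 280.24
y: (0.7·76 + 7.1·192 + 6.9·108) / 14.7 = 2161.6 / 14.7 ≈ 147.05

(280, 147)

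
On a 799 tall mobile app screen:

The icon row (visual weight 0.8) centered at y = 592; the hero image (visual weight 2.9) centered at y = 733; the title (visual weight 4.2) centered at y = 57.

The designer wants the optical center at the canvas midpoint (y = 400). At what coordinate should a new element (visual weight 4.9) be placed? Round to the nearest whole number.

y ≈ 466

New total weight: (0.8 + 2.9 + 4.2) + 4.9 = 12.8.
y: need Σw·y = 12.8·400 = 5120.0. Existing = 0.8·592 + 2.9·733 + 4.2·57 = 2838.7. Remainder 2281.3 / 4.9 ≈ 465.57.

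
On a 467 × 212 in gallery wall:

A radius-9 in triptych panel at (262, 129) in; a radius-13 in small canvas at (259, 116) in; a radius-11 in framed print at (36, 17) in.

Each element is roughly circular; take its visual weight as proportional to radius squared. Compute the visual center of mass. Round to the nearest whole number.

Weights ∝ r²: triptych panel 9² = 81, small canvas 13² = 169, framed print 11² = 121; Σw = 371.
Σw·x = 81·262 + 169·259 + 121·36 = 69349, so x̄ = 69349/371 ≈ 186.92.
Σw·y = 81·129 + 169·116 + 121·17 = 32110, so ȳ = 32110/371 ≈ 86.55.

(187, 87)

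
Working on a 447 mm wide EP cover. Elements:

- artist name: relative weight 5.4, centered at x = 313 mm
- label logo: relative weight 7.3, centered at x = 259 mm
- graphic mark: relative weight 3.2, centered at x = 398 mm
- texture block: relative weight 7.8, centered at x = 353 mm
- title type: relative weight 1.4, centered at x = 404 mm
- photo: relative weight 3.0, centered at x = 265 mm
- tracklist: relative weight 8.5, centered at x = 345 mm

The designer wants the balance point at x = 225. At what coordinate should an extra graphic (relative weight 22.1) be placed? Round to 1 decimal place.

x ≈ 59.1

With the extra graphic, Σw becomes 5.4 + 7.3 + 3.2 + 7.8 + 1.4 + 3.0 + 8.5 + 22.1 = 58.7.
Along x: (11901.0 + 22.1·x) / 58.7 = 225 (existing moment 5.4·313 + 7.3·259 + 3.2·398 + 7.8·353 + 1.4·404 + 3.0·265 + 8.5·345 = 11901.0) ⇒ x = (13207.5 − 11901.0) / 22.1 ≈ 59.12.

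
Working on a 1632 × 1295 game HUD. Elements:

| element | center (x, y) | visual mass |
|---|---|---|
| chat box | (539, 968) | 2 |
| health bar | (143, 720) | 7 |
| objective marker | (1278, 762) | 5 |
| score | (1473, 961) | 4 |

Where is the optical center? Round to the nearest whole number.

(798, 813)

Weights sum to 2 + 7 + 5 + 4 = 18.
x: (2·539 + 7·143 + 5·1278 + 4·1473) / 18 = 14361 / 18 ≈ 797.83
y: (2·968 + 7·720 + 5·762 + 4·961) / 18 = 14630 / 18 ≈ 812.78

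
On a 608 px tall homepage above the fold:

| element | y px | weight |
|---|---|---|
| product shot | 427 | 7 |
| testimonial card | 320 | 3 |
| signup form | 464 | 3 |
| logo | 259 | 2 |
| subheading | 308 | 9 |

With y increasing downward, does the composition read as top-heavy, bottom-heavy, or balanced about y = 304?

Σw = 7 + 3 + 3 + 2 + 9 = 24.
Σw·y = 7·427 + 3·320 + 3·464 + 2·259 + 9·308 = 8631, so ȳ = 8631/24 ≈ 359.62.
359.6 lies below (larger y than) the midline 304, so the layout is bottom-heavy.

bottom-heavy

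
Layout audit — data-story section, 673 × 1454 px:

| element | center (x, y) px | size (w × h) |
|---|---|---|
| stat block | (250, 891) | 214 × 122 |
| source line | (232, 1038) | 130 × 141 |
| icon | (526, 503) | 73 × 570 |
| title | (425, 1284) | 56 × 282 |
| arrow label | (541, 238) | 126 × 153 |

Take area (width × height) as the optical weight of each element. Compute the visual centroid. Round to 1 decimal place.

Areas → weights: stat block 214·122 = 26108, source line 130·141 = 18330, icon 73·570 = 41610, title 56·282 = 15792, arrow label 126·153 = 19278; Σw = 121118.
x: (26108·250 + 18330·232 + 41610·526 + 15792·425 + 19278·541) / 121118 = 49807418 / 121118 ≈ 411.23
y: (26108·891 + 18330·1038 + 41610·503 + 15792·1284 + 19278·238) / 121118 = 88083690 / 121118 ≈ 727.26

(411.2, 727.3)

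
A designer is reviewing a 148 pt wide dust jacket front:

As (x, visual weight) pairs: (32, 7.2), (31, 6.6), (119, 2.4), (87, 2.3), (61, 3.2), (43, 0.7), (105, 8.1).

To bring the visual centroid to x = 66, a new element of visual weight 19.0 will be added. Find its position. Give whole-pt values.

x ≈ 67

After adding the new element, total weight = 7.2 + 6.6 + 2.4 + 2.3 + 3.2 + 0.7 + 8.1 + 19.0 = 49.5.
x: target moment 49.5×66 = 3267.0; current 7.2·32 + 6.6·31 + 2.4·119 + 2.3·87 + 3.2·61 + 0.7·43 + 8.1·105 = 1996.5; the new element supplies 1270.5, so x = 1270.5/19.0 ≈ 66.87.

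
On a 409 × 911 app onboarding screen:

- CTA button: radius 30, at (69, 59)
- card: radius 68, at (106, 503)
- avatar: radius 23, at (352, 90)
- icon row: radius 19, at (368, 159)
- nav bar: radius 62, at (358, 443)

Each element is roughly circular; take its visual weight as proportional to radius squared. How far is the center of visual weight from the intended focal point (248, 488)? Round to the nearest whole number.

≈ 85

r² weights: CTA button 30² = 900, card 68² = 4624, avatar 23² = 529, icon row 19² = 361, nav bar 62² = 3844. Total = 10258.
x: (900·69 + 4624·106 + 529·352 + 361·368 + 3844·358) / 10258 = 2247452 / 10258 ≈ 219.09
y: (900·59 + 4624·503 + 529·90 + 361·159 + 3844·443) / 10258 = 4186873 / 10258 ≈ 408.16
Relative to (248, 488): Δ = (-28.91, -79.84); |Δ| = √(-28.91² + -79.84²) ≈ 84.92.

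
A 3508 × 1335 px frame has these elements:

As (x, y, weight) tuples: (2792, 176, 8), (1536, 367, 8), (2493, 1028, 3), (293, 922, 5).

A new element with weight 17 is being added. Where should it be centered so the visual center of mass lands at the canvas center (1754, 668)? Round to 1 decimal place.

With the new element, Σw becomes 8 + 8 + 3 + 5 + 17 = 41.
Along x: (43568 + 17·x) / 41 = 1754 (existing moment 8·2792 + 8·1536 + 3·2493 + 5·293 = 43568) ⇒ x = (71914 − 43568) / 17 ≈ 1667.41.
Along y: (12038 + 17·y) / 41 = 668 (existing moment 8·176 + 8·367 + 3·1028 + 5·922 = 12038) ⇒ y = (27388 − 12038) / 17 ≈ 902.94.

(1667.4, 902.9)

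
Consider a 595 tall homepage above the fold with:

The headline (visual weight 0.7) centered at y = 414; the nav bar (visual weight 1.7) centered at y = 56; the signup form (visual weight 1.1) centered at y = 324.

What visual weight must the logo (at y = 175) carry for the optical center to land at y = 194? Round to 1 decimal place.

w ≈ 3.3

Existing Σw = 3.5 (0.7 + 1.7 + 1.1); existing moment 0.7·414 + 1.7·56 + 1.1·324 = 741.4.
Balance at y = 194 requires (741.4 + w·175) / (3.5 + w) = 194.
So w = (194·3.5 − 741.4)/(175 − 194) = -62.4/-19 ≈ 3.28.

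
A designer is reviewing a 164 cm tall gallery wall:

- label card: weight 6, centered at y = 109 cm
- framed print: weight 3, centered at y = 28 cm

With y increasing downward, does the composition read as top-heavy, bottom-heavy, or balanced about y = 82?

Weights sum to 6 + 3 = 9.
y-moment: 6·109 + 3·28 = 738; centroid 738/9 ≈ 82.00.
82.00 = 82 exactly: balanced.

balanced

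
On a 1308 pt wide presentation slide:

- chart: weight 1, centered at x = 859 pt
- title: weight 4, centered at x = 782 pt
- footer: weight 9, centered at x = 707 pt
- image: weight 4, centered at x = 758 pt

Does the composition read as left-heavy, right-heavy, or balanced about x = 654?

Σw = 1 + 4 + 9 + 4 = 18.
x: (1·859 + 4·782 + 9·707 + 4·758) / 18 = 13382 / 18 ≈ 743.44
Since 743.4 is right of 654, the composition reads right-heavy.

right-heavy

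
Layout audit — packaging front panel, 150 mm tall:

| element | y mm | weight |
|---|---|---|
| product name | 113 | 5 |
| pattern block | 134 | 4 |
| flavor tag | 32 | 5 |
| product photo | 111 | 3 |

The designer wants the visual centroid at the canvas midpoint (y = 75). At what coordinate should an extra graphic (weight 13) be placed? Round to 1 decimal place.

New total weight: (5 + 4 + 5 + 3) + 13 = 30.
y: need Σw·y = 30·75 = 2250. Existing = 5·113 + 4·134 + 5·32 + 3·111 = 1594. Remainder 656 / 13 ≈ 50.46.

y ≈ 50.5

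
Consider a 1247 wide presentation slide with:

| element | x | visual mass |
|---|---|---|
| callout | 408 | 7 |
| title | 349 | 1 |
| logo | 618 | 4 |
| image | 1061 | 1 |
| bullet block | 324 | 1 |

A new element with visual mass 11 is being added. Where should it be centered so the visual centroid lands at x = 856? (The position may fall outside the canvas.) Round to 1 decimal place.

x ≈ 1303.5

After adding the new element, total weight = 7 + 1 + 4 + 1 + 1 + 11 = 25.
x: target moment 25×856 = 21400; current 7·408 + 1·349 + 4·618 + 1·1061 + 1·324 = 7062; the new element supplies 14338, so x = 14338/11 ≈ 1303.45.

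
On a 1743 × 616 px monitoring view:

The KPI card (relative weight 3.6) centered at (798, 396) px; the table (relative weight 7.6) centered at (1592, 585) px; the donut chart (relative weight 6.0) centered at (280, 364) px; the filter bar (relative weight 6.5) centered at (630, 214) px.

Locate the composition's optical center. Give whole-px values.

Σw = 3.6 + 7.6 + 6.0 + 6.5 = 23.7.
Σw·x = 3.6·798 + 7.6·1592 + 6.0·280 + 6.5·630 = 20747.0, so x̄ = 20747.0/23.7 ≈ 875.40.
Σw·y = 3.6·396 + 7.6·585 + 6.0·364 + 6.5·214 = 9446.6, so ȳ = 9446.6/23.7 ≈ 398.59.

(875, 399)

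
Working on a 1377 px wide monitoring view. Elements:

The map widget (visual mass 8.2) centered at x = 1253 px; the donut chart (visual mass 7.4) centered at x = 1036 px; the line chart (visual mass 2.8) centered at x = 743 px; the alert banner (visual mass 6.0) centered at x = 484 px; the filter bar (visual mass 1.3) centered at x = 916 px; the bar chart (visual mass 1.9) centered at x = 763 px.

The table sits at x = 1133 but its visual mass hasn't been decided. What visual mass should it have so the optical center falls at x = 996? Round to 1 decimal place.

w ≈ 14.0

Fixed elements: Σw = 8.2 + 7.4 + 2.8 + 6.0 + 1.3 + 1.9 = 27.6, Σw·x = 8.2·1253 + 7.4·1036 + 2.8·743 + 6.0·484 + 1.3·916 + 1.9·763 = 25565.9.
For the centroid to hit 996: (25565.9 + w·1133) / (27.6 + w) = 996.
Solving: w = (996·27.6 − 25565.9) / (1133 − 996) = 1923.7 / 137 ≈ 14.04.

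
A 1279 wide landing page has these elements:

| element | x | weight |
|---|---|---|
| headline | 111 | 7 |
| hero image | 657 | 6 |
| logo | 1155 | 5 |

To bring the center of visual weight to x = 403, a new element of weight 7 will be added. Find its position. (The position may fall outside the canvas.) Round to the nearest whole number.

With the new element, Σw becomes 7 + 6 + 5 + 7 = 25.
x: need Σw·x = 25·403 = 10075. Existing = 7·111 + 6·657 + 5·1155 = 10494. Remainder -419 / 7 ≈ -59.86.

x ≈ -60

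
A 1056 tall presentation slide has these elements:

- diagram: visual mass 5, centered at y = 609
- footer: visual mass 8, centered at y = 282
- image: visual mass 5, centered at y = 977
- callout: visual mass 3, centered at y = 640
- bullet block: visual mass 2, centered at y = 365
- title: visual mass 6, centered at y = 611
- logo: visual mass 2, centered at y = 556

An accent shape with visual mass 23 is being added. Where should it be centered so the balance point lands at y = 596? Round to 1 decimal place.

y ≈ 633.5

After adding the accent shape, total weight = 5 + 8 + 5 + 3 + 2 + 6 + 2 + 23 = 54.
y: target moment 54×596 = 32184; current 5·609 + 8·282 + 5·977 + 3·640 + 2·365 + 6·611 + 2·556 = 17614; the accent shape supplies 14570, so y = 14570/23 ≈ 633.48.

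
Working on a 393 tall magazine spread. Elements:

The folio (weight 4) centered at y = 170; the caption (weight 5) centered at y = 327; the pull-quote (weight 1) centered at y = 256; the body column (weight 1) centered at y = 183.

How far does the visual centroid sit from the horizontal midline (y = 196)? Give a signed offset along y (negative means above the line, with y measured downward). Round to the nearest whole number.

Total weight = 4 + 5 + 1 + 1 = 11.
y-moment: 4·170 + 5·327 + 1·256 + 1·183 = 2754; centroid 2754/11 ≈ 250.36.
Offset from y = 196: 250.36 − 196 ≈ 54.36.

≈ 54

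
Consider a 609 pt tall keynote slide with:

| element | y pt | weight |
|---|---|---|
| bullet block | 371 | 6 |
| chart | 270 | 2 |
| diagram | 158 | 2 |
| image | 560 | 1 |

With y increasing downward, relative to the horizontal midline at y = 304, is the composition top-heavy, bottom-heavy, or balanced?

Total weight = 6 + 2 + 2 + 1 = 11.
y: (6·371 + 2·270 + 2·158 + 1·560) / 11 = 3642 / 11 ≈ 331.09
331.1 vs midline 304 → bottom-heavy.

bottom-heavy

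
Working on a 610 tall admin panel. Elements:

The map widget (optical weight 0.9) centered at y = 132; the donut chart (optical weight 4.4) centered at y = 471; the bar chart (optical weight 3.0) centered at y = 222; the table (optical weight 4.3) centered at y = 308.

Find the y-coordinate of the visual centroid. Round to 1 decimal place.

y ≈ 331.9

Σw = 0.9 + 4.4 + 3.0 + 4.3 = 12.6.
y-moment: 0.9·132 + 4.4·471 + 3.0·222 + 4.3·308 = 4181.6; centroid 4181.6/12.6 ≈ 331.87.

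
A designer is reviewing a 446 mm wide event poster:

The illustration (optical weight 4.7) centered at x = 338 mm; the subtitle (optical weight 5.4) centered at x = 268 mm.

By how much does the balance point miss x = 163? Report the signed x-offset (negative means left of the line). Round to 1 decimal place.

Weights sum to 4.7 + 5.4 = 10.1.
Σw·x = 4.7·338 + 5.4·268 = 3035.8, so x̄ = 3035.8/10.1 ≈ 300.57.
Difference: 300.57 − 163 ≈ 137.57.

≈ 137.6 mm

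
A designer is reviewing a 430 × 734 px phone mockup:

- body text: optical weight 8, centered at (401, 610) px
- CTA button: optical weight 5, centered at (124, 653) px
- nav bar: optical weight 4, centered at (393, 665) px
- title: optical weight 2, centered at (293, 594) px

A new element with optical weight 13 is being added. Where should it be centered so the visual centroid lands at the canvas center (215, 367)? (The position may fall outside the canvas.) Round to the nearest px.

(69, -19)

After adding the new element, total weight = 8 + 5 + 4 + 2 + 13 = 32.
Along x: (5986 + 13·x) / 32 = 215 (existing moment 8·401 + 5·124 + 4·393 + 2·293 = 5986) ⇒ x = (6880 − 5986) / 13 ≈ 68.77.
Along y: (11993 + 13·y) / 32 = 367 (existing moment 8·610 + 5·653 + 4·665 + 2·594 = 11993) ⇒ y = (11744 − 11993) / 13 ≈ -19.15.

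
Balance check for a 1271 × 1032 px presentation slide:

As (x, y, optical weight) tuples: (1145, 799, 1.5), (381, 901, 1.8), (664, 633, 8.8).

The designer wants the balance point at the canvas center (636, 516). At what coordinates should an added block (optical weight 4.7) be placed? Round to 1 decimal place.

(518.8, 59.2)

With the added block, Σw becomes 1.5 + 1.8 + 8.8 + 4.7 = 16.8.
Along x: (8246.5 + 4.7·x) / 16.8 = 636 (existing moment 1.5·1145 + 1.8·381 + 8.8·664 = 8246.5) ⇒ x = (10684.8 − 8246.5) / 4.7 ≈ 518.79.
Along y: (8390.7 + 4.7·y) / 16.8 = 516 (existing moment 1.5·799 + 1.8·901 + 8.8·633 = 8390.7) ⇒ y = (8668.8 − 8390.7) / 4.7 ≈ 59.17.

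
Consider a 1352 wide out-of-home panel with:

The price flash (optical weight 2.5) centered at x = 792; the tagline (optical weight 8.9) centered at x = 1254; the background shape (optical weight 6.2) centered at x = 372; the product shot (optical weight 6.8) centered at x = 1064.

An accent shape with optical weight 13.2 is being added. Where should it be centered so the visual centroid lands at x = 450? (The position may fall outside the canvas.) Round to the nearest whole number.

New total weight: (2.5 + 8.9 + 6.2 + 6.8) + 13.2 = 37.6.
Along x: (22682.2 + 13.2·x) / 37.6 = 450 (existing moment 2.5·792 + 8.9·1254 + 6.2·372 + 6.8·1064 = 22682.2) ⇒ x = (16920.0 − 22682.2) / 13.2 ≈ -436.53.

x ≈ -437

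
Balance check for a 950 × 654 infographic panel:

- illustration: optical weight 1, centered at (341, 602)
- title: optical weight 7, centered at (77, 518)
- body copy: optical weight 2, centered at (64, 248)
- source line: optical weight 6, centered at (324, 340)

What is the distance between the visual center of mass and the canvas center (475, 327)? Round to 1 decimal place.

≈ 305.9

Σw = 1 + 7 + 2 + 6 = 16.
x-moment: 1·341 + 7·77 + 2·64 + 6·324 = 2952; centroid 2952/16 ≈ 184.50.
y-moment: 1·602 + 7·518 + 2·248 + 6·340 = 6764; centroid 6764/16 ≈ 422.75.
From (475, 327): dx = -290.50, dy = 95.75, so the distance is √(dx²+dy²) ≈ 305.87.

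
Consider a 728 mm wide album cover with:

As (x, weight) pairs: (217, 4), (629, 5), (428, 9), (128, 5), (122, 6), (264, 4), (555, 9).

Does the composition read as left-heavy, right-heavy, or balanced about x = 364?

balanced

Σw = 4 + 5 + 9 + 5 + 6 + 4 + 9 = 42.
x: moment 15288 / weight 42 ≈ 364.00
That equals the midline 364 — balanced.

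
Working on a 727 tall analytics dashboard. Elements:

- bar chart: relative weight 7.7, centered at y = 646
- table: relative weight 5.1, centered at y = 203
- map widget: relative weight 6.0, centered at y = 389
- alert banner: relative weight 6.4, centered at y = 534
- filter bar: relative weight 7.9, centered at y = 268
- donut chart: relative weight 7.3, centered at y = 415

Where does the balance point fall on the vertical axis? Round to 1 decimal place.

y ≈ 418.5

Total weight = 7.7 + 5.1 + 6.0 + 6.4 + 7.9 + 7.3 = 40.4.
Σw·y = 16907.8; ȳ = 16907.8/40.4 ≈ 418.51.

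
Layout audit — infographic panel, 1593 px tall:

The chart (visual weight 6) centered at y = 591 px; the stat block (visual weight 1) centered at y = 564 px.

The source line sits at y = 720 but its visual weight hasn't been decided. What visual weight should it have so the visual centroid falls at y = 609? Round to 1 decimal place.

Fixed elements: Σw = 6 + 1 = 7, Σw·y = 6·591 + 1·564 = 4110.
For the centroid to hit 609: (4110 + w·720) / (7 + w) = 609.
Rearranging, w·(720 − 609) = 609·7 − 4110 = 153, so w ≈ 153/111 = 1.38.

w ≈ 1.4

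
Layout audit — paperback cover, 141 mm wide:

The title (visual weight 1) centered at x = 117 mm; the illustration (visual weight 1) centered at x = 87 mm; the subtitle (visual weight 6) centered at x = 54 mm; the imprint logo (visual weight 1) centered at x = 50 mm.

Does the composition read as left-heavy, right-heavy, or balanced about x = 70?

left-heavy

Weights sum to 1 + 1 + 6 + 1 = 9.
x: (1·117 + 1·87 + 6·54 + 1·50) / 9 = 578 / 9 ≈ 64.22
64.2 vs midline 70 → left-heavy.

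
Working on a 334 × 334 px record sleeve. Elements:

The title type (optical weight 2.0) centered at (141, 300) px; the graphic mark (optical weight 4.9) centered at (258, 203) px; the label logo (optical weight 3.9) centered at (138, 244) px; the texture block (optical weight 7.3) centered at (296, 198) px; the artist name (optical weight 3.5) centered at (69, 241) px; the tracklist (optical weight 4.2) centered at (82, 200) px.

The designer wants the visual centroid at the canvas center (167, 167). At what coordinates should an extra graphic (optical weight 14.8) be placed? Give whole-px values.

After adding the extra graphic, total weight = 2.0 + 4.9 + 3.9 + 7.3 + 3.5 + 4.2 + 14.8 = 40.6.
x: need Σw·x = 40.6·167 = 6780.2. Existing = 2.0·141 + 4.9·258 + 3.9·138 + 7.3·296 + 3.5·69 + 4.2·82 = 4831.1. Remainder 1949.1 / 14.8 ≈ 131.70.
y: need Σw·y = 40.6·167 = 6780.2. Existing = 2.0·300 + 4.9·203 + 3.9·244 + 7.3·198 + 3.5·241 + 4.2·200 = 5675.2. Remainder 1105.0 / 14.8 ≈ 74.66.

(132, 75)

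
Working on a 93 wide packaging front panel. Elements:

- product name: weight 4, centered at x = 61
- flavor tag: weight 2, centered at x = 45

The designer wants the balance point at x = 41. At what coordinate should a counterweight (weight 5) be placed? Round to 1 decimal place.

New total weight: (4 + 2) + 5 = 11.
x: target moment 11×41 = 451; current 4·61 + 2·45 = 334; the counterweight supplies 117, so x = 117/5 ≈ 23.40.

x ≈ 23.4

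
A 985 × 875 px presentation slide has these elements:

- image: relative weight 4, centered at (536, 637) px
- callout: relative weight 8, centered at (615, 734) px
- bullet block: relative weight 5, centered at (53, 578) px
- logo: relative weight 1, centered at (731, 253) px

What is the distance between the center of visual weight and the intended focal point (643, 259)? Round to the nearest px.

≈ 430 px

Weights sum to 4 + 8 + 5 + 1 = 18.
x-moment: 4·536 + 8·615 + 5·53 + 1·731 = 8060; centroid 8060/18 ≈ 447.78.
y-moment: 4·637 + 8·734 + 5·578 + 1·253 = 11563; centroid 11563/18 ≈ 642.39.
Offset from (643, 259): Δx ≈ -195.22, Δy ≈ 383.39; distance = √(Δx² + Δy²) ≈ 430.23.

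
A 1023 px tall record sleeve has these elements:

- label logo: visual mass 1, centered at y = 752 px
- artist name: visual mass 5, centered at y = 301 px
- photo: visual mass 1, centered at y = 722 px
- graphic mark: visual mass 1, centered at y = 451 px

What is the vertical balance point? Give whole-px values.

Σw = 1 + 5 + 1 + 1 = 8.
y: (1·752 + 5·301 + 1·722 + 1·451) / 8 = 3430 / 8 ≈ 428.75

y ≈ 429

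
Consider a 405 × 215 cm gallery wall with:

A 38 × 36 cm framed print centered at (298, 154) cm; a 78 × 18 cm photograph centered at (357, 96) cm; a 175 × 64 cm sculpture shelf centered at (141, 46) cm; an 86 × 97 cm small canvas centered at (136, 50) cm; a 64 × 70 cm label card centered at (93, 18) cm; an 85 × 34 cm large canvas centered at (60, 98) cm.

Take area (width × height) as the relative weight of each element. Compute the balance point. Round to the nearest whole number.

(142, 55)

Areas → weights: framed print 38·36 = 1368, photograph 78·18 = 1404, sculpture shelf 175·64 = 11200, small canvas 86·97 = 8342, label card 64·70 = 4480, large canvas 85·34 = 2890; Σw = 29684.
x-moment: 1368·298 + 1404·357 + 11200·141 + 8342·136 + 4480·93 + 2890·60 = 4212644; centroid 4212644/29684 ≈ 141.92.
y-moment: 1368·154 + 1404·96 + 11200·46 + 8342·50 + 4480·18 + 2890·98 = 1641616; centroid 1641616/29684 ≈ 55.30.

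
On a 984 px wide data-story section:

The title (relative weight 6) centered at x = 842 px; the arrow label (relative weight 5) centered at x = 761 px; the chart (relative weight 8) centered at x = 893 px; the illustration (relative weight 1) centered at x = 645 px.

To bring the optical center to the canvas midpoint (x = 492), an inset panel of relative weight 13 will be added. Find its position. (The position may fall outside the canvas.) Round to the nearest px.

x ≈ -32

New total weight: (6 + 5 + 8 + 1) + 13 = 33.
x: need Σw·x = 33·492 = 16236. Existing = 6·842 + 5·761 + 8·893 + 1·645 = 16646. Remainder -410 / 13 ≈ -31.54.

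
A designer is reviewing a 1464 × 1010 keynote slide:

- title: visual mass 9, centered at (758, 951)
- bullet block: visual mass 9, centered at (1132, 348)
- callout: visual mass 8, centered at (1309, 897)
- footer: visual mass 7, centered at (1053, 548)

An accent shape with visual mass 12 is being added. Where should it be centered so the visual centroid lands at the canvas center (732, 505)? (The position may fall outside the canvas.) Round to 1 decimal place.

(-159.4, 1.8)

After adding the accent shape, total weight = 9 + 9 + 8 + 7 + 12 = 45.
Along x: (34853 + 12·x) / 45 = 732 (existing moment 9·758 + 9·1132 + 8·1309 + 7·1053 = 34853) ⇒ x = (32940 − 34853) / 12 ≈ -159.42.
Along y: (22703 + 12·y) / 45 = 505 (existing moment 9·951 + 9·348 + 8·897 + 7·548 = 22703) ⇒ y = (22725 − 22703) / 12 ≈ 1.83.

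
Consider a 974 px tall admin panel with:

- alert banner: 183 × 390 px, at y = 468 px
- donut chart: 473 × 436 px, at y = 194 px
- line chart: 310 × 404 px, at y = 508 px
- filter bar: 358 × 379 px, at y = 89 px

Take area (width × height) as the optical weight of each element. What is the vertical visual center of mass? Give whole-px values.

Areas → weights: alert banner 183·390 = 71370, donut chart 473·436 = 206228, line chart 310·404 = 125240, filter bar 358·379 = 135682; Σw = 538520.
y: (71370·468 + 206228·194 + 125240·508 + 135682·89) / 538520 = 149107010 / 538520 ≈ 276.88

y ≈ 277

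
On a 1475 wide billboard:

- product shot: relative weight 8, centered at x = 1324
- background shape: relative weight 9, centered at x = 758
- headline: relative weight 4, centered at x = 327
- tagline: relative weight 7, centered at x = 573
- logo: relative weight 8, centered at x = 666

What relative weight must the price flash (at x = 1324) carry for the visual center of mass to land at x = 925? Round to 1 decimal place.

Fixed elements: Σw = 8 + 9 + 4 + 7 + 8 = 36, Σw·x = 8·1324 + 9·758 + 4·327 + 7·573 + 8·666 = 28061.
Balance at x = 925 requires (28061 + w·1324) / (36 + w) = 925.
Rearranging, w·(1324 − 925) = 925·36 − 28061 = 5239, so w ≈ 5239/399 = 13.13.

w ≈ 13.1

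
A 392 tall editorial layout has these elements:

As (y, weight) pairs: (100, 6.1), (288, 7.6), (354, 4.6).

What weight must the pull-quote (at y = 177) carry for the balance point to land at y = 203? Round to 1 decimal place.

w ≈ 27.4

Existing Σw = 18.3 (6.1 + 7.6 + 4.6); existing moment 6.1·100 + 7.6·288 + 4.6·354 = 4427.2.
Balance at y = 203 requires (4427.2 + w·177) / (18.3 + w) = 203.
Solving: w = (203·18.3 − 4427.2) / (177 − 203) = -712.3 / -26 ≈ 27.40.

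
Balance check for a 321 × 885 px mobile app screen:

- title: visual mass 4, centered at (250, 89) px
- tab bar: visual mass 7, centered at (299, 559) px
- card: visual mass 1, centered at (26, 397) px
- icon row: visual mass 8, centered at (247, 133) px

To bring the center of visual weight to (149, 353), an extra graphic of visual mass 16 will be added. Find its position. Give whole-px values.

(17, 436)

With the extra graphic, Σw becomes 4 + 7 + 1 + 8 + 16 = 36.
x: need Σw·x = 36·149 = 5364. Existing = 4·250 + 7·299 + 1·26 + 8·247 = 5095. Remainder 269 / 16 ≈ 16.81.
y: need Σw·y = 36·353 = 12708. Existing = 4·89 + 7·559 + 1·397 + 8·133 = 5730. Remainder 6978 / 16 ≈ 436.12.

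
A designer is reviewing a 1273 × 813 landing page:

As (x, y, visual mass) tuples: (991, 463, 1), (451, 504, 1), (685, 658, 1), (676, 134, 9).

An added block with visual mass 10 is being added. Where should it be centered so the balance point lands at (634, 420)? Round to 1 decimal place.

(573.7, 640.9)

With the added block, Σw becomes 1 + 1 + 1 + 9 + 10 = 22.
Along x: (8211 + 10·x) / 22 = 634 (existing moment 1·991 + 1·451 + 1·685 + 9·676 = 8211) ⇒ x = (13948 − 8211) / 10 ≈ 573.70.
Along y: (2831 + 10·y) / 22 = 420 (existing moment 1·463 + 1·504 + 1·658 + 9·134 = 2831) ⇒ y = (9240 − 2831) / 10 ≈ 640.90.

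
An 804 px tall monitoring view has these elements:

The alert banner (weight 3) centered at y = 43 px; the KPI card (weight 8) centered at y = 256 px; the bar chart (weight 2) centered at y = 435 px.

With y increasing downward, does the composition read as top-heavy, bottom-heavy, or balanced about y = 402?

Weights sum to 3 + 8 + 2 = 13.
y: (3·43 + 8·256 + 2·435) / 13 = 3047 / 13 ≈ 234.38
234.4 vs midline 402 → top-heavy.

top-heavy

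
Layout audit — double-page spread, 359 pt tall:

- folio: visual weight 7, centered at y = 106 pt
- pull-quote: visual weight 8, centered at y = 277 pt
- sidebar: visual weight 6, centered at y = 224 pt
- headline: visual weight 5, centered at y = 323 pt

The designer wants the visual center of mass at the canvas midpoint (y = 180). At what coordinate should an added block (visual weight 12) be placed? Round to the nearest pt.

y ≈ 77

With the added block, Σw becomes 7 + 8 + 6 + 5 + 12 = 38.
y: need Σw·y = 38·180 = 6840. Existing = 7·106 + 8·277 + 6·224 + 5·323 = 5917. Remainder 923 / 12 ≈ 76.92.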